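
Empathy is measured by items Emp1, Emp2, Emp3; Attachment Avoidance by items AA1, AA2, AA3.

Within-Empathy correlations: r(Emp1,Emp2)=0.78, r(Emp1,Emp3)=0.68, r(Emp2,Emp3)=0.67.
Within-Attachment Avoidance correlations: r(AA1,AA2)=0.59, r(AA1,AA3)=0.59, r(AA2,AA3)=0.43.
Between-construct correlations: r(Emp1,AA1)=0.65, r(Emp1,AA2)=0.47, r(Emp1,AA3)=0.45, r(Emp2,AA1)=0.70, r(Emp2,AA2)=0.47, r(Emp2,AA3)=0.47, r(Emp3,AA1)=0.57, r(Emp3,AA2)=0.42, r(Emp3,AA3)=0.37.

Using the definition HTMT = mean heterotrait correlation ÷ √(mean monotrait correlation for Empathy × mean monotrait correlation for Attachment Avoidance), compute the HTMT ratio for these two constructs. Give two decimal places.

Mean between = 4.57/9 = 0.5078.
Mean within-Emp = 2.13/3 = 0.7100; mean within-AA = 1.61/3 = 0.5367.
Geometric mean = √(0.7100 × 0.5367) = 0.6173.
HTMT = 0.5078 / 0.6173 = 0.82.

0.82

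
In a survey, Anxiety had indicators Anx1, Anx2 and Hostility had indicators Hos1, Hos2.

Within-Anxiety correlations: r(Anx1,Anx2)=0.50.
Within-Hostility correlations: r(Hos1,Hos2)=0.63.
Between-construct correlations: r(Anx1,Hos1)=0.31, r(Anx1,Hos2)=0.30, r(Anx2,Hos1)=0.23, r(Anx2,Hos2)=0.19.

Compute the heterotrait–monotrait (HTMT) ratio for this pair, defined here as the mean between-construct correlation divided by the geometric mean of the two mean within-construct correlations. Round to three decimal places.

0.459

Mean between = 1.03/4 = 0.2575.
Mean within-Anx = 0.50/1 = 0.5000; mean within-Hos = 0.63/1 = 0.6300.
Geometric mean = √(0.5000 × 0.6300) = 0.5612.
HTMT = 0.2575 / 0.5612 = 0.459.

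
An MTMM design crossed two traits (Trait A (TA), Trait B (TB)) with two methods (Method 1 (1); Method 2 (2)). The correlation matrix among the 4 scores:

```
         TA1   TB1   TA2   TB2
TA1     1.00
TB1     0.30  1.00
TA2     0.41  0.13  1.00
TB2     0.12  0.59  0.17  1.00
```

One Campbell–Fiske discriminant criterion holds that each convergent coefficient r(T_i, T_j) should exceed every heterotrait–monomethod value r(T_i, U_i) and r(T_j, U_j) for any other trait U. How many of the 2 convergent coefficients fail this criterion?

Each convergent coefficient versus the relevant comparison correlations:
TA (methods 1·2): 0.41 vs {0.30, 0.17} → pass.
TB (methods 1·2): 0.59 vs {0.30, 0.17} → pass.
0 of 2 fail.

0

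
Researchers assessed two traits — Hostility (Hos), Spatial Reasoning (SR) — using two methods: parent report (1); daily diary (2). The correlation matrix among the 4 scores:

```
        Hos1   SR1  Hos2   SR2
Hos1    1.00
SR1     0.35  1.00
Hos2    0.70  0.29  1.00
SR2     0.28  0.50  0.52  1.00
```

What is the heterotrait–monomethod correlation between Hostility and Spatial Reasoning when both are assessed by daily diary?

0.52

Different traits, same method: r(Hos2, SR2) = 0.52.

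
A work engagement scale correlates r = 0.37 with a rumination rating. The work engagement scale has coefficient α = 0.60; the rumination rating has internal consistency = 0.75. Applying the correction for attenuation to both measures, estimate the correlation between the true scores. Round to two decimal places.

r_true = r_obs / √(r_xx · r_yy) = 0.37 / √(0.60 × 0.75) = 0.37 / √0.4500 = 0.37 / 0.6708 ≈ 0.55.

0.55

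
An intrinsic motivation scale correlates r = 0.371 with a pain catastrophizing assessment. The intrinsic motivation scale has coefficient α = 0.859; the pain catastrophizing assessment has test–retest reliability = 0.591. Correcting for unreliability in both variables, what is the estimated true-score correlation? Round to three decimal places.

r_true = r_obs / √(r_xx · r_yy) = 0.371 / √(0.859 × 0.591) = 0.371 / √0.507669 = 0.371 / 0.7125 ≈ 0.521.

0.521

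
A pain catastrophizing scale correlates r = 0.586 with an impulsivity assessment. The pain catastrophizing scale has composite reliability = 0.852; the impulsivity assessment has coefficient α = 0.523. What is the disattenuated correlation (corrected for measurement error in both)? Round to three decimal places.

0.878

r_true = r_obs / √(r_xx · r_yy) = 0.586 / √(0.852 × 0.523) = 0.586 / √0.445596 = 0.586 / 0.6675 ≈ 0.878.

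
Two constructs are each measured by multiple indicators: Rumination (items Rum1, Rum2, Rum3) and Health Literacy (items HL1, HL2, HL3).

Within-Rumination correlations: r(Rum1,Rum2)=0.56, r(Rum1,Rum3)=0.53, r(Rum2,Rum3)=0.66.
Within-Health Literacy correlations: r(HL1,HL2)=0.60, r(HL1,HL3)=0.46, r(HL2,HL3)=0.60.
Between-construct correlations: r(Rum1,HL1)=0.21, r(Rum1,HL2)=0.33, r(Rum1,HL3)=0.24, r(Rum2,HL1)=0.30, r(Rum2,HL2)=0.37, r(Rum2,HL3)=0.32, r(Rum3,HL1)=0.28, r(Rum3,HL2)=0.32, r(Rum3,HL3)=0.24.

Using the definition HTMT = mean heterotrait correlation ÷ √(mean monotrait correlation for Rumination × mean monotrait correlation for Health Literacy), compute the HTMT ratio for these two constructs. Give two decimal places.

0.51

Between-construct mean = 2.61/9 = 0.2900.
Mean within-Rum = 1.75/3 = 0.5833; mean within-HL = 1.66/3 = 0.5533.
Geometric mean = √(0.5833 × 0.5533) = 0.5681.
HTMT = 0.2900 / 0.5681 = 0.51.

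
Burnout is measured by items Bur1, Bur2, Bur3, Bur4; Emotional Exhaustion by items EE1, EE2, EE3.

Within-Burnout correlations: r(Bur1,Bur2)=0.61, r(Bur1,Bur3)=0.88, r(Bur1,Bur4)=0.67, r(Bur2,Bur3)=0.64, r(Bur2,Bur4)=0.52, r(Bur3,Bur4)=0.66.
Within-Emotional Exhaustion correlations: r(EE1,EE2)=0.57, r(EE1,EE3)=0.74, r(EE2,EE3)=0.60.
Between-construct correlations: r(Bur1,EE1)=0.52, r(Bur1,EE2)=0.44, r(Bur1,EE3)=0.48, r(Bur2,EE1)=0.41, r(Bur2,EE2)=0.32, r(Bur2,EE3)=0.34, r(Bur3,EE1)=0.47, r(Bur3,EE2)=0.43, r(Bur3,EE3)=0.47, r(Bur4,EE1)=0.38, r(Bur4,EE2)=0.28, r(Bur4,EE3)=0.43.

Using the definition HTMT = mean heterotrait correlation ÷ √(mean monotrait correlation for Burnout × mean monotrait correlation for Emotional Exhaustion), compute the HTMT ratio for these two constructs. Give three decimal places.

0.637

Between-construct mean = 4.97/12 = 0.4142.
Mean within-Bur = 3.98/6 = 0.6633; mean within-EE = 1.91/3 = 0.6367.
Geometric mean = √(0.6633 × 0.6367) = 0.6499.
HTMT = 0.4142 / 0.6499 = 0.637.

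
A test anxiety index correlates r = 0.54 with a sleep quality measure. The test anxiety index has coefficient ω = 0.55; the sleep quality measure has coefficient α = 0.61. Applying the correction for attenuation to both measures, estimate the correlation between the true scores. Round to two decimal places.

r_true = r_obs / √(r_xx · r_yy) = 0.54 / √(0.55 × 0.61) = 0.54 / √0.3355 = 0.54 / 0.5792 ≈ 0.93.

0.93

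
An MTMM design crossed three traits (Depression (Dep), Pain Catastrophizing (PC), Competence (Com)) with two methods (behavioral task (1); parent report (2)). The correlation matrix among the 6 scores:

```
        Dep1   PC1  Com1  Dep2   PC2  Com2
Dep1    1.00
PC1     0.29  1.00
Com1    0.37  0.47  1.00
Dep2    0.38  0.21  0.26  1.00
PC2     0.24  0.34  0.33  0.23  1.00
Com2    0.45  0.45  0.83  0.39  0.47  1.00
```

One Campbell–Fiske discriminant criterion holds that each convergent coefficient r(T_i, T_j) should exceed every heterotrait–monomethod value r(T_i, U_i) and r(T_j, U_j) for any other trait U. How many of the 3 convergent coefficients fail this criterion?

Convergent coefficients and their comparison sets:
Dep (methods 1·2): 0.38 vs {0.29, 0.23, 0.37, 0.39} → fail.
PC (methods 1·2): 0.34 vs {0.29, 0.23, 0.47, 0.47} → fail.
Com (methods 1·2): 0.83 vs {0.37, 0.39, 0.47, 0.47} → pass.
2 of 3 fail.

2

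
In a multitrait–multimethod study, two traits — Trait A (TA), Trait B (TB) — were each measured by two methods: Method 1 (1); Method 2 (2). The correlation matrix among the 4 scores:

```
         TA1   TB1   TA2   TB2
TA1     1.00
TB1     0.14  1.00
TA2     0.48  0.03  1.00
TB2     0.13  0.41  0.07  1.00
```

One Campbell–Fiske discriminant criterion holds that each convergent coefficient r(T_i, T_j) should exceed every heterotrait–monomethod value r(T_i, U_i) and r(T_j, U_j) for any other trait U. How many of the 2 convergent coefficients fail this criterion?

0

Convergent coefficients and their comparison sets:
TA (methods 1·2): 0.48 vs {0.14, 0.07} → pass.
TB (methods 1·2): 0.41 vs {0.14, 0.07} → pass.
0 of 2 fail.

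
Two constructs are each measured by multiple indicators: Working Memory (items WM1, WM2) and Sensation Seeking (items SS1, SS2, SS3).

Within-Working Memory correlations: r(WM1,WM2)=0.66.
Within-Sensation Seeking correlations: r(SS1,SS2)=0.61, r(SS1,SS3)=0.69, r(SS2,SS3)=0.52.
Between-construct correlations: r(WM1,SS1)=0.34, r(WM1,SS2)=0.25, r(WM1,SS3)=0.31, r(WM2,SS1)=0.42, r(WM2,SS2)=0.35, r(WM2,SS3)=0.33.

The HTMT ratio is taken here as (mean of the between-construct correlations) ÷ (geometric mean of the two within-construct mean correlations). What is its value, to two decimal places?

Between-construct mean = 2.00/6 = 0.3333.
Mean within-WM = 0.66/1 = 0.6600; mean within-SS = 1.82/3 = 0.6067.
Geometric mean = √(0.6600 × 0.6067) = 0.6328.
HTMT = 0.3333 / 0.6328 = 0.53.

0.53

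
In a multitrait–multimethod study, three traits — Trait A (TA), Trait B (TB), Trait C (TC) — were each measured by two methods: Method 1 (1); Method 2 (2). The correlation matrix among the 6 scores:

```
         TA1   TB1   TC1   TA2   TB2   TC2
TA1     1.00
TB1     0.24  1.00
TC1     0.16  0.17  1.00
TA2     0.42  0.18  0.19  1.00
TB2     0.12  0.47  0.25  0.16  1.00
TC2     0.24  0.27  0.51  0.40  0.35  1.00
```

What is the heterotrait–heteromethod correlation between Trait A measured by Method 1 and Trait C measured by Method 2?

0.24

Different traits and methods: r(TA1, TC2) = 0.24.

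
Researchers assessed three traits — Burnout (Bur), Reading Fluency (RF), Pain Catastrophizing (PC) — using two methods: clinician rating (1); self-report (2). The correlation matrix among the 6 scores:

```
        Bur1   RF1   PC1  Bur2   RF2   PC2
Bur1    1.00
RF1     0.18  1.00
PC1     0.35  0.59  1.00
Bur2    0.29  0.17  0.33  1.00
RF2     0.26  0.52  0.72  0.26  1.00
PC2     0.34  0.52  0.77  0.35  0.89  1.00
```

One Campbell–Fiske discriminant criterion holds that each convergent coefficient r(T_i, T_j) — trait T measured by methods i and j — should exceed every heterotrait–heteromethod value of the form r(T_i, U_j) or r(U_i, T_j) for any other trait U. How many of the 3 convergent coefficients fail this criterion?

2

Each convergent coefficient versus the relevant comparison correlations:
Bur (methods 1·2): 0.29 vs {0.26, 0.17, 0.34, 0.33} → fail.
RF (methods 1·2): 0.52 vs {0.17, 0.26, 0.52, 0.72} → fail.
PC (methods 1·2): 0.77 vs {0.33, 0.34, 0.72, 0.52} → pass.
2 of 3 fail.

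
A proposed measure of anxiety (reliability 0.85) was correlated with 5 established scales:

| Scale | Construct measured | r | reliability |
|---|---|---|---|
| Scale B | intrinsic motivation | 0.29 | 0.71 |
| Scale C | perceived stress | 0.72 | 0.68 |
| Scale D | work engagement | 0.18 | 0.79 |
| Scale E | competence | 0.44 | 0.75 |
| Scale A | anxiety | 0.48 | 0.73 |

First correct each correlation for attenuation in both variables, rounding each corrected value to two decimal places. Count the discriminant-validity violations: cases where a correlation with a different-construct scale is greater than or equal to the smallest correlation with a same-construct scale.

1

Disattenuated r (r / √(r_scale · r_new)):
  Scale B (disc): 0.29 / √(0.71·0.85) = 0.37
  Scale C (disc): 0.72 / √(0.68·0.85) = 0.95
  Scale D (disc): 0.18 / √(0.79·0.85) = 0.22
  Scale E (disc): 0.44 / √(0.75·0.85) = 0.55
  Scale A (conv): 0.48 / √(0.73·0.85) = 0.61
Smallest convergent = 0.61. Discriminant values: 0.37, 0.95, 0.22, 0.55; count ≥ 0.61 → 1.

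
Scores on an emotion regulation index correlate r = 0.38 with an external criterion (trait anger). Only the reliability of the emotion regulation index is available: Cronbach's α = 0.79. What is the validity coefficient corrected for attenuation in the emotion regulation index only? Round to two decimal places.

0.43

Single correction: r_c = r_obs / √r_xx = 0.38 / √0.79 = 0.38 / 0.8888 ≈ 0.43.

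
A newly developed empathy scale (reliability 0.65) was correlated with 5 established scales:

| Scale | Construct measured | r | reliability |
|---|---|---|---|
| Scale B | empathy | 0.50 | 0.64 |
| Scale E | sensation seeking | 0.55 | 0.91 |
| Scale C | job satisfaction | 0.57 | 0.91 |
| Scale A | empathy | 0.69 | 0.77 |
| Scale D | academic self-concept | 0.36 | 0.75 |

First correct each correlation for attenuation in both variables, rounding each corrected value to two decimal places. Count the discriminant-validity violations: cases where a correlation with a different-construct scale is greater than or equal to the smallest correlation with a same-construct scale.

0

Disattenuated r (r / √(r_scale · r_new)):
  Scale B (conv): 0.50 / √(0.64·0.65) = 0.78
  Scale E (disc): 0.55 / √(0.91·0.65) = 0.72
  Scale C (disc): 0.57 / √(0.91·0.65) = 0.74
  Scale A (conv): 0.69 / √(0.77·0.65) = 0.98
  Scale D (disc): 0.36 / √(0.75·0.65) = 0.52
Smallest convergent = 0.78. Discriminant values: 0.72, 0.74, 0.52; count ≥ 0.78 → 0.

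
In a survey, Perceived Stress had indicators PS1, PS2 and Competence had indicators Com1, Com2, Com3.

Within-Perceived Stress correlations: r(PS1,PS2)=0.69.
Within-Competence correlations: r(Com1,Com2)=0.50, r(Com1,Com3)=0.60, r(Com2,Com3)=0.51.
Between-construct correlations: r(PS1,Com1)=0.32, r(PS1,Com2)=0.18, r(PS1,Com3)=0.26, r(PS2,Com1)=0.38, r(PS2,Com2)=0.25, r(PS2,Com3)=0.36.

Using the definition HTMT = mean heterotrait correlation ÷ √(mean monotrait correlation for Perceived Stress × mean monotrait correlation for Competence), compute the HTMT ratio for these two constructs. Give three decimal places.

0.479

Mean between = 1.75/6 = 0.2917.
Mean within-PS = 0.69/1 = 0.6900; mean within-Com = 1.61/3 = 0.5367.
Geometric mean = √(0.6900 × 0.5367) = 0.6085.
HTMT = 0.2917 / 0.6085 = 0.479.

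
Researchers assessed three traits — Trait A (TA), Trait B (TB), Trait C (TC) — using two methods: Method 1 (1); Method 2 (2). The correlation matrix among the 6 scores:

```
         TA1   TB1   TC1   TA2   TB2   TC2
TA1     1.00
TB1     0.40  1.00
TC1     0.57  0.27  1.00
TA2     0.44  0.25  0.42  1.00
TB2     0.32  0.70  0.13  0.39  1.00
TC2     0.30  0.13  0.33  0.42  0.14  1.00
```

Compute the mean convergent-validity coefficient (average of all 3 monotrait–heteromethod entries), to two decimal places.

Convergent values: 0.44, 0.70, 0.33; mean = 1.47/3 = 0.49.

0.49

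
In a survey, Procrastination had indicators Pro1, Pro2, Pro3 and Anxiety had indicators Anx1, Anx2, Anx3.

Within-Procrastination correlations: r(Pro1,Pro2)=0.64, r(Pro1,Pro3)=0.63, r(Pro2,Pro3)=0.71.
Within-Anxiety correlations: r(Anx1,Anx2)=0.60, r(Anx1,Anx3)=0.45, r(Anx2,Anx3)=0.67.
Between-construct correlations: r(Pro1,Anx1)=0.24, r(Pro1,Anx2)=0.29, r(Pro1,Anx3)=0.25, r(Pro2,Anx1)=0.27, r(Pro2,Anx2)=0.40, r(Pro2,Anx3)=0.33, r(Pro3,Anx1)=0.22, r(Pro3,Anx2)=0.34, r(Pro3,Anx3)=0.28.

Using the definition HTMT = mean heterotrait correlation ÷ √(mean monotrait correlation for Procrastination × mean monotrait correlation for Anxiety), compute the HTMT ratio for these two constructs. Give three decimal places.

0.473

Mean heterotrait r = 2.62/9 = 0.2911.
Mean within-Pro = 1.98/3 = 0.6600; mean within-Anx = 1.72/3 = 0.5733.
Geometric mean = √(0.6600 × 0.5733) = 0.6151.
HTMT = 0.2911 / 0.6151 = 0.473.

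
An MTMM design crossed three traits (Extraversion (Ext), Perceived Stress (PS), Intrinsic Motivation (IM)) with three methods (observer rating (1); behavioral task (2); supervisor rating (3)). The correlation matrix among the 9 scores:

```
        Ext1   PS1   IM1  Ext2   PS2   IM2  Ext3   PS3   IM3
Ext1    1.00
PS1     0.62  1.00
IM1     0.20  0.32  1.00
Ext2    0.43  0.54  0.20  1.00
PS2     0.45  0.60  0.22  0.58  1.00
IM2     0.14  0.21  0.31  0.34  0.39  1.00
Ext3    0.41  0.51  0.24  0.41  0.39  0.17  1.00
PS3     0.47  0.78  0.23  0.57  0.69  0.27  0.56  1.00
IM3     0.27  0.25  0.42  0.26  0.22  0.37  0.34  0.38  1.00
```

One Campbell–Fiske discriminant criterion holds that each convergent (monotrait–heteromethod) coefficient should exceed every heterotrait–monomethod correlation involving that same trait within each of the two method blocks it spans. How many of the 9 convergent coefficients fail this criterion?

Each convergent coefficient versus the relevant comparison correlations:
Ext (methods 1·2): 0.43 vs {0.62, 0.58, 0.20, 0.34} → fail.
Ext (methods 1·3): 0.41 vs {0.62, 0.56, 0.20, 0.34} → fail.
Ext (methods 2·3): 0.41 vs {0.58, 0.56, 0.34, 0.34} → fail.
PS (methods 1·2): 0.60 vs {0.62, 0.58, 0.32, 0.39} → fail.
PS (methods 1·3): 0.78 vs {0.62, 0.56, 0.32, 0.38} → pass.
PS (methods 2·3): 0.69 vs {0.58, 0.56, 0.39, 0.38} → pass.
IM (methods 1·2): 0.31 vs {0.20, 0.34, 0.32, 0.39} → fail.
IM (methods 1·3): 0.42 vs {0.20, 0.34, 0.32, 0.38} → pass.
IM (methods 2·3): 0.37 vs {0.34, 0.34, 0.39, 0.38} → fail.
6 of 9 fail.

6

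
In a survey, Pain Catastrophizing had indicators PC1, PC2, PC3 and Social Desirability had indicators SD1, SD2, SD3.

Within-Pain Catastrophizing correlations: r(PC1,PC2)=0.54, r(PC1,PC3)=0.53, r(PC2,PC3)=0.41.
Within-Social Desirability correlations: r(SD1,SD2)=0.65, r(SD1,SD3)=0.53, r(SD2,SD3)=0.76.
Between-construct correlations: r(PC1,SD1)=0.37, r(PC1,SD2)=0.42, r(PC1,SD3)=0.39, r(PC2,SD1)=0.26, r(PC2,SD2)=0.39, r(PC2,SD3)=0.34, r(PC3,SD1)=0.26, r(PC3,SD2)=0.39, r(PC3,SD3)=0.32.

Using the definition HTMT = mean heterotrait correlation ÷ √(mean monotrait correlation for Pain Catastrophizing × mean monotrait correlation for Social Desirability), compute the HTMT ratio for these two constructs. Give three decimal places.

Mean between = 3.14/9 = 0.3489.
Mean within-PC = 1.48/3 = 0.4933; mean within-SD = 1.94/3 = 0.6467.
Geometric mean = √(0.4933 × 0.6467) = 0.5648.
HTMT = 0.3489 / 0.5648 = 0.618.

0.618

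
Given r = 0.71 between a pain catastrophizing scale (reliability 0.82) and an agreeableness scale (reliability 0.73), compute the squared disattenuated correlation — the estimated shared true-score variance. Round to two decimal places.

0.84

Disattenuated r = 0.71 / √(0.82 × 0.73) = 0.71 / 0.7737 = 0.9177.
Shared true-score variance = 0.9177² = 0.8422 ≈ 0.84.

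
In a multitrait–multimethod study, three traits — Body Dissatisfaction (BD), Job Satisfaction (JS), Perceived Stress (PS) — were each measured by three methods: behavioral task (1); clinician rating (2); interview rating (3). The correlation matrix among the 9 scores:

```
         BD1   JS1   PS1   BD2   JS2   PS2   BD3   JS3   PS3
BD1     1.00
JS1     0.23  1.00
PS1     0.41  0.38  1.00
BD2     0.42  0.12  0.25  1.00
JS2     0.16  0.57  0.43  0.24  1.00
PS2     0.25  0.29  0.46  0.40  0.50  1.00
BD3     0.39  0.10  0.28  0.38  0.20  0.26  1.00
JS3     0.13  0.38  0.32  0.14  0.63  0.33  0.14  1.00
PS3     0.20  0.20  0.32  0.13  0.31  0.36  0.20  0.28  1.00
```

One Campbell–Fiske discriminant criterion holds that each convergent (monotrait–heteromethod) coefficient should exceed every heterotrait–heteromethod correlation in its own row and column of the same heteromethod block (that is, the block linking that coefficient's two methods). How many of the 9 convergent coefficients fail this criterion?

Convergent coefficients and their comparison sets:
BD (methods 1·2): 0.42 vs {0.16, 0.12, 0.25, 0.25} → pass.
BD (methods 1·3): 0.39 vs {0.13, 0.10, 0.20, 0.28} → pass.
BD (methods 2·3): 0.38 vs {0.14, 0.20, 0.13, 0.26} → pass.
JS (methods 1·2): 0.57 vs {0.12, 0.16, 0.29, 0.43} → pass.
JS (methods 1·3): 0.38 vs {0.10, 0.13, 0.20, 0.32} → pass.
JS (methods 2·3): 0.63 vs {0.20, 0.14, 0.31, 0.33} → pass.
PS (methods 1·2): 0.46 vs {0.25, 0.25, 0.43, 0.29} → pass.
PS (methods 1·3): 0.32 vs {0.28, 0.20, 0.32, 0.20} → fail.
PS (methods 2·3): 0.36 vs {0.26, 0.13, 0.33, 0.31} → pass.
1 of 9 fail.

1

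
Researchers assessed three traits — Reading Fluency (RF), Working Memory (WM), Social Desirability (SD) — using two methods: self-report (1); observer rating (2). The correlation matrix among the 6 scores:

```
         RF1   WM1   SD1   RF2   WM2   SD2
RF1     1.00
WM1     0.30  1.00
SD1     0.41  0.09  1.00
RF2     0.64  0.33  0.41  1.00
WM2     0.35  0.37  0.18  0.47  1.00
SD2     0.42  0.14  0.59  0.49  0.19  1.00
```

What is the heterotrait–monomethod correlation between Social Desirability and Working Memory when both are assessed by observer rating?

0.19

Different traits, same method: r(SD2, WM2) = 0.19.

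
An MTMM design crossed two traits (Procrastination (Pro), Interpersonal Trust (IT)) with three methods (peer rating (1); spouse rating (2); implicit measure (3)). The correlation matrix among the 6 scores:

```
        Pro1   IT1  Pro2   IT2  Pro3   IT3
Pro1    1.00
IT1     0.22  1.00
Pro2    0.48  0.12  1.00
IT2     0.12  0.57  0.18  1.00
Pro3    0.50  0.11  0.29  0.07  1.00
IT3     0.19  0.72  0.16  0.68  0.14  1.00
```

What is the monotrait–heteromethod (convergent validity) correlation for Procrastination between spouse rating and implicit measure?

0.29

Same trait (Pro), different methods: r(Pro2, Pro3) = 0.29.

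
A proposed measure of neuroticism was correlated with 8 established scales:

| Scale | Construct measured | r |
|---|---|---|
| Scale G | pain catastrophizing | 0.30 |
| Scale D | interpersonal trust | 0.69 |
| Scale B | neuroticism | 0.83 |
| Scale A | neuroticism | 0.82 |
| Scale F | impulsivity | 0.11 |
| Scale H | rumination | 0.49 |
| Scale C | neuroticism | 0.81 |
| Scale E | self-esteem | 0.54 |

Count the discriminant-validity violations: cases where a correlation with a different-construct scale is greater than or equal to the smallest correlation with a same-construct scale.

Convergent (same construct = neuroticism): Scale B, Scale A, Scale C.
Smallest convergent = 0.81. Discriminant values: 0.30, 0.69, 0.11, 0.49, 0.54; count ≥ 0.81 → 0.

0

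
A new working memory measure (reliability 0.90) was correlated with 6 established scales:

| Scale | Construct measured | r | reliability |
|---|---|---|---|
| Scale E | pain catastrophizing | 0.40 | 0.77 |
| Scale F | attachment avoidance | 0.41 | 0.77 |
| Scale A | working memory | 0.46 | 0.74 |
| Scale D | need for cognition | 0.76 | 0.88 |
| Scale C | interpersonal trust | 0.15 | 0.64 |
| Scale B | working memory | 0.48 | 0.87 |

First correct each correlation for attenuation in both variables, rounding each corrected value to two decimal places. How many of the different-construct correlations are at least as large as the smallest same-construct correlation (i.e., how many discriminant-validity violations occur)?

1

Disattenuated r (r / √(r_scale · r_new)):
  Scale E (disc): 0.40 / √(0.77·0.90) = 0.48
  Scale F (disc): 0.41 / √(0.77·0.90) = 0.49
  Scale A (conv): 0.46 / √(0.74·0.90) = 0.56
  Scale D (disc): 0.76 / √(0.88·0.90) = 0.85
  Scale C (disc): 0.15 / √(0.64·0.90) = 0.20
  Scale B (conv): 0.48 / √(0.87·0.90) = 0.54
Smallest convergent = 0.54. Discriminant values: 0.48, 0.49, 0.85, 0.20; count ≥ 0.54 → 1.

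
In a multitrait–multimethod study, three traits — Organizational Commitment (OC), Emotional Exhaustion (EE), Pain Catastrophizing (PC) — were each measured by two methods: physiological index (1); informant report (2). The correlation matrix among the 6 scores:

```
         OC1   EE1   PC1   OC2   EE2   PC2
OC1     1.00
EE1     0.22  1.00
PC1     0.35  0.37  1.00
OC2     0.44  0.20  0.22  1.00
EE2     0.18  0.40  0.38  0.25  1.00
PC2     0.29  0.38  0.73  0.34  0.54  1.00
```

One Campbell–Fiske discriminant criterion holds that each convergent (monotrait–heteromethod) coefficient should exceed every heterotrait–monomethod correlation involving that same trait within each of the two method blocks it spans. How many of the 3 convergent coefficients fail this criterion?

1

Each convergent coefficient versus the relevant comparison correlations:
OC (methods 1·2): 0.44 vs {0.22, 0.25, 0.35, 0.34} → pass.
EE (methods 1·2): 0.40 vs {0.22, 0.25, 0.37, 0.54} → fail.
PC (methods 1·2): 0.73 vs {0.35, 0.34, 0.37, 0.54} → pass.
1 of 3 fail.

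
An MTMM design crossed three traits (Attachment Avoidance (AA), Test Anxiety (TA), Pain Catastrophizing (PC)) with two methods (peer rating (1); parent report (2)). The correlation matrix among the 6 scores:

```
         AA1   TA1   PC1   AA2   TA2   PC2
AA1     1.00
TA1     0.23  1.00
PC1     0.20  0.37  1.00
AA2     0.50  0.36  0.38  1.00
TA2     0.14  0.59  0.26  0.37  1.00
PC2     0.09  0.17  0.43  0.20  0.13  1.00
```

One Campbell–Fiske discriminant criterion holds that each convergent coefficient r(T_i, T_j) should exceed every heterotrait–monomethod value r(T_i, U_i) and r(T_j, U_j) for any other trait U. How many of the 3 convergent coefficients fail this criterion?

Convergent coefficients and their comparison sets:
AA (methods 1·2): 0.50 vs {0.23, 0.37, 0.20, 0.20} → pass.
TA (methods 1·2): 0.59 vs {0.23, 0.37, 0.37, 0.13} → pass.
PC (methods 1·2): 0.43 vs {0.20, 0.20, 0.37, 0.13} → pass.
0 of 3 fail.

0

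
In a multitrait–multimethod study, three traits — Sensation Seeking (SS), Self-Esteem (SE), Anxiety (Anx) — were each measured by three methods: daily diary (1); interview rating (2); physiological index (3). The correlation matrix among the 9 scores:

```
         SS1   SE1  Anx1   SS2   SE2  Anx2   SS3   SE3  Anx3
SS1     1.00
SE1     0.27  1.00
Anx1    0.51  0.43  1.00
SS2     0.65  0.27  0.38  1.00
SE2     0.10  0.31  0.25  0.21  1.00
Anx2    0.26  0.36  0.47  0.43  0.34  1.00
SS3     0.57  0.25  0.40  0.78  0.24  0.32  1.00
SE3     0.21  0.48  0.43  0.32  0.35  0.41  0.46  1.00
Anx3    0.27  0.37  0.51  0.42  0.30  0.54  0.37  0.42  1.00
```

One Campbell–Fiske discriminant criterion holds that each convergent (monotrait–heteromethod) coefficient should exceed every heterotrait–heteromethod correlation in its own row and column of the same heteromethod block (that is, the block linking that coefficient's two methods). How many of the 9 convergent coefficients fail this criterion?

Convergent coefficients and their comparison sets:
SS (methods 1·2): 0.65 vs {0.10, 0.27, 0.26, 0.38} → pass.
SS (methods 1·3): 0.57 vs {0.21, 0.25, 0.27, 0.40} → pass.
SS (methods 2·3): 0.78 vs {0.32, 0.24, 0.42, 0.32} → pass.
SE (methods 1·2): 0.31 vs {0.27, 0.10, 0.36, 0.25} → fail.
SE (methods 1·3): 0.48 vs {0.25, 0.21, 0.37, 0.43} → pass.
SE (methods 2·3): 0.35 vs {0.24, 0.32, 0.30, 0.41} → fail.
Anx (methods 1·2): 0.47 vs {0.38, 0.26, 0.25, 0.36} → pass.
Anx (methods 1·3): 0.51 vs {0.40, 0.27, 0.43, 0.37} → pass.
Anx (methods 2·3): 0.54 vs {0.32, 0.42, 0.41, 0.30} → pass.
2 of 9 fail.

2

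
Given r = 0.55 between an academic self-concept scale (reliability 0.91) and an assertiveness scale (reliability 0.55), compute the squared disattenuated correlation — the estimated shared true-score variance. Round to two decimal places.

0.60

Disattenuated r = 0.55 / √(0.91 × 0.55) = 0.55 / 0.7075 = 0.7774.
Shared true-score variance = 0.7774² = 0.6044 ≈ 0.60.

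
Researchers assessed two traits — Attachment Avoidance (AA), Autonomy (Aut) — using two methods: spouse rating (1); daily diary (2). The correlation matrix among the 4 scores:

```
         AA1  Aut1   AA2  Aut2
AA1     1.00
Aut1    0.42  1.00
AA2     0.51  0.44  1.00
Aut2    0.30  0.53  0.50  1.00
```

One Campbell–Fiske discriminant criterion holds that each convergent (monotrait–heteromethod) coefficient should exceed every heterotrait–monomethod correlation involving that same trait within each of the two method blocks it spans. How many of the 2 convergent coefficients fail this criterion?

0

Each convergent coefficient versus the relevant comparison correlations:
AA (methods 1·2): 0.51 vs {0.42, 0.50} → pass.
Aut (methods 1·2): 0.53 vs {0.42, 0.50} → pass.
0 of 2 fail.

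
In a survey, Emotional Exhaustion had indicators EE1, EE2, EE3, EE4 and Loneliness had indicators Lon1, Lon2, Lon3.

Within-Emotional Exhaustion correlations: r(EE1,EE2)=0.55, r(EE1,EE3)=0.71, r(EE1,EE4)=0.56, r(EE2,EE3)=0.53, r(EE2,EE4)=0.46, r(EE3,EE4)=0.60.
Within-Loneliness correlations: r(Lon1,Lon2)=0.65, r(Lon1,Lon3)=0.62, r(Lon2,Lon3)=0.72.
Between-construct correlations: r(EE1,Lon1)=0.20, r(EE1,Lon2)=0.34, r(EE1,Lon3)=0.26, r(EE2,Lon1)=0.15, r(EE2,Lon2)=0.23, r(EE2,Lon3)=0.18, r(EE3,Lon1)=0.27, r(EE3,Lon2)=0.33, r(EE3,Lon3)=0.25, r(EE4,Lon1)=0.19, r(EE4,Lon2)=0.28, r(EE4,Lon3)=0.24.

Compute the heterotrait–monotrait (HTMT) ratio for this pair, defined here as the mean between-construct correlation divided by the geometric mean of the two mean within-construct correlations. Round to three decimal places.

0.396

Between-construct mean = 2.92/12 = 0.2433.
Mean within-EE = 3.41/6 = 0.5683; mean within-Lon = 1.99/3 = 0.6633.
Geometric mean = √(0.5683 × 0.6633) = 0.6140.
HTMT = 0.2433 / 0.6140 = 0.396.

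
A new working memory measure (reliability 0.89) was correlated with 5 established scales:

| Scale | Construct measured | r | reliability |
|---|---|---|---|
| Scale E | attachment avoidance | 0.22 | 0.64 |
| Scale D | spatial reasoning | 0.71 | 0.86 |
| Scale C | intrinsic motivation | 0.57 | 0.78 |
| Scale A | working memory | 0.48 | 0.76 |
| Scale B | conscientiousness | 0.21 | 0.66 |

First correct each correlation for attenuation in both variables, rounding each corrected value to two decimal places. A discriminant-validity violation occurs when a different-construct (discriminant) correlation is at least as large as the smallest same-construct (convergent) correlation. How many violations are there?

2

Disattenuated r (r / √(r_scale · r_new)):
  Scale E (disc): 0.22 / √(0.64·0.89) = 0.29
  Scale D (disc): 0.71 / √(0.86·0.89) = 0.81
  Scale C (disc): 0.57 / √(0.78·0.89) = 0.68
  Scale A (conv): 0.48 / √(0.76·0.89) = 0.58
  Scale B (disc): 0.21 / √(0.66·0.89) = 0.27
Smallest convergent = 0.58. Discriminant values: 0.29, 0.81, 0.68, 0.27; count ≥ 0.58 → 2.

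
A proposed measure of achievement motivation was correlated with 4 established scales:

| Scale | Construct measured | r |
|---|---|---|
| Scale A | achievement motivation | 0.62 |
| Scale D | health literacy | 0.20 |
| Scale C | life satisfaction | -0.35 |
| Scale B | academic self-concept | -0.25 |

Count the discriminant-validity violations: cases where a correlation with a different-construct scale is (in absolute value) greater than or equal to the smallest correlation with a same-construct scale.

0

Convergent (same construct = achievement motivation): Scale A.
Smallest convergent = 0.62. Discriminant |r|: 0.20, 0.35, 0.25; count ≥ 0.62 → 0.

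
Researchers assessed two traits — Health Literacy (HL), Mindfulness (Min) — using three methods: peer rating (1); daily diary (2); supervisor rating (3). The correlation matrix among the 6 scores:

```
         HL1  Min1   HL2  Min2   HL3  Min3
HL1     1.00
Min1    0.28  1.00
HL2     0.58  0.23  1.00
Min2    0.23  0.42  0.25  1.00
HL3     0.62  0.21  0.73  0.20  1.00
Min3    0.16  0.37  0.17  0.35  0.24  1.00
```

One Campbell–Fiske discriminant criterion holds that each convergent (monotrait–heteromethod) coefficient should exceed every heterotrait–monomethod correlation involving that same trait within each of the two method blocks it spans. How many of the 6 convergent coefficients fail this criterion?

Convergent coefficients and their comparison sets:
HL (methods 1·2): 0.58 vs {0.28, 0.25} → pass.
HL (methods 1·3): 0.62 vs {0.28, 0.24} → pass.
HL (methods 2·3): 0.73 vs {0.25, 0.24} → pass.
Min (methods 1·2): 0.42 vs {0.28, 0.25} → pass.
Min (methods 1·3): 0.37 vs {0.28, 0.24} → pass.
Min (methods 2·3): 0.35 vs {0.25, 0.24} → pass.
0 of 6 fail.

0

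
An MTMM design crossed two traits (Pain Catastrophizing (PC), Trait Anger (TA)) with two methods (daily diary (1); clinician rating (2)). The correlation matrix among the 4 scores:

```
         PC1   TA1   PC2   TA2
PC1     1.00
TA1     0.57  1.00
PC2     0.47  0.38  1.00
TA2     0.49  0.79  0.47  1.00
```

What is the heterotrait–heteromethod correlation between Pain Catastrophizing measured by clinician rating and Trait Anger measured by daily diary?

Different traits and methods: r(PC2, TA1) = 0.38.

0.38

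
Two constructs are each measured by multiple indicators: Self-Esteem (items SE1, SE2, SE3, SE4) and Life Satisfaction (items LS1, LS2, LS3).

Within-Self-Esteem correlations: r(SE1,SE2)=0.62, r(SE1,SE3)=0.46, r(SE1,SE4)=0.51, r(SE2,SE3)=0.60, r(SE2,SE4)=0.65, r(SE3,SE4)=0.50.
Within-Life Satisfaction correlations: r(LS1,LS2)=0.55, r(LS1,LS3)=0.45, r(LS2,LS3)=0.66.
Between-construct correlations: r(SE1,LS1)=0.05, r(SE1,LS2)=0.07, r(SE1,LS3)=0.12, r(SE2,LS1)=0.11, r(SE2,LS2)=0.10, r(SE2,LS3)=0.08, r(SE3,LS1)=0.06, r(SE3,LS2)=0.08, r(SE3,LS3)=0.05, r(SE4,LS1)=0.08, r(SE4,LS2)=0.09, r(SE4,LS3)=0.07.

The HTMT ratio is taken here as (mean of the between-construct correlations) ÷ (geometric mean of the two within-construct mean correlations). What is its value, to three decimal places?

Mean heterotrait r = 0.96/12 = 0.0800.
Mean within-SE = 3.34/6 = 0.5567; mean within-LS = 1.66/3 = 0.5533.
Geometric mean = √(0.5567 × 0.5533) = 0.5550.
HTMT = 0.0800 / 0.5550 = 0.144.

0.144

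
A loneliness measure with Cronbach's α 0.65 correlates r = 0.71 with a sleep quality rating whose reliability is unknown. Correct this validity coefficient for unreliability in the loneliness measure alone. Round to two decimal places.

Single correction: r_c = r_obs / √r_xx = 0.71 / √0.65 = 0.71 / 0.8062 ≈ 0.88.

0.88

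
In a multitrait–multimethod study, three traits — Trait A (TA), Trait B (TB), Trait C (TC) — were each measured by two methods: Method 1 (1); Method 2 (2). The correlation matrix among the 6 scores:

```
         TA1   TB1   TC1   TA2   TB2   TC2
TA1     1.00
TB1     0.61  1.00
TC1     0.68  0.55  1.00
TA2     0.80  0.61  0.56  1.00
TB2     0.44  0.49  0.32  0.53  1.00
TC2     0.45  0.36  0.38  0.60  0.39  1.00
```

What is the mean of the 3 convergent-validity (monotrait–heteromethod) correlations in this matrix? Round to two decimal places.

Convergent values: 0.80, 0.49, 0.38; mean = 1.67/3 = 0.56.

0.56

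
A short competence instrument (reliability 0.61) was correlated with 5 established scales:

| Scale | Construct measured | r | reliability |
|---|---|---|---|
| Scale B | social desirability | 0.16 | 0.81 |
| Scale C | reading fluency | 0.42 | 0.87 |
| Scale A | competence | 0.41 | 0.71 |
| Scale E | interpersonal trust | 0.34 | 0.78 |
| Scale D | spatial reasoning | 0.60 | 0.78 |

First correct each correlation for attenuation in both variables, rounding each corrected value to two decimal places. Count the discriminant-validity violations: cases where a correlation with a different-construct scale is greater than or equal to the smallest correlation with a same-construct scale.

Disattenuated r (r / √(r_scale · r_new)):
  Scale B (disc): 0.16 / √(0.81·0.61) = 0.23
  Scale C (disc): 0.42 / √(0.87·0.61) = 0.58
  Scale A (conv): 0.41 / √(0.71·0.61) = 0.62
  Scale E (disc): 0.34 / √(0.78·0.61) = 0.49
  Scale D (disc): 0.60 / √(0.78·0.61) = 0.87
Smallest convergent = 0.62. Discriminant values: 0.23, 0.58, 0.49, 0.87; count ≥ 0.62 → 1.

1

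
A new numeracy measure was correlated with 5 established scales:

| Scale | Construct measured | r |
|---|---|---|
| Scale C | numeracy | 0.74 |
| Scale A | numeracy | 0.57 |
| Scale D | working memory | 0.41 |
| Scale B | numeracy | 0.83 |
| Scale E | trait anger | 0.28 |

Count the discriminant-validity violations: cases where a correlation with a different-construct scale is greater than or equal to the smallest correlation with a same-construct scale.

0

Convergent (same construct = numeracy): Scale C, Scale A, Scale B.
Smallest convergent = 0.57. Discriminant values: 0.41, 0.28; count ≥ 0.57 → 0.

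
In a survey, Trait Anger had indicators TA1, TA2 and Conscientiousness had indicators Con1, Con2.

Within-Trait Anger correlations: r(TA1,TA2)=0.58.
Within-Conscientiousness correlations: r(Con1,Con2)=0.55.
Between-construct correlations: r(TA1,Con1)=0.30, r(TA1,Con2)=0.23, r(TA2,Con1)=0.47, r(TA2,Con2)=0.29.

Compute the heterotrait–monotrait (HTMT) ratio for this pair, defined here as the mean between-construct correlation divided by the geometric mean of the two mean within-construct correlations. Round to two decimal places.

Mean between = 1.29/4 = 0.3225.
Mean within-TA = 0.58/1 = 0.5800; mean within-Con = 0.55/1 = 0.5500.
Geometric mean = √(0.5800 × 0.5500) = 0.5648.
HTMT = 0.3225 / 0.5648 = 0.57.

0.57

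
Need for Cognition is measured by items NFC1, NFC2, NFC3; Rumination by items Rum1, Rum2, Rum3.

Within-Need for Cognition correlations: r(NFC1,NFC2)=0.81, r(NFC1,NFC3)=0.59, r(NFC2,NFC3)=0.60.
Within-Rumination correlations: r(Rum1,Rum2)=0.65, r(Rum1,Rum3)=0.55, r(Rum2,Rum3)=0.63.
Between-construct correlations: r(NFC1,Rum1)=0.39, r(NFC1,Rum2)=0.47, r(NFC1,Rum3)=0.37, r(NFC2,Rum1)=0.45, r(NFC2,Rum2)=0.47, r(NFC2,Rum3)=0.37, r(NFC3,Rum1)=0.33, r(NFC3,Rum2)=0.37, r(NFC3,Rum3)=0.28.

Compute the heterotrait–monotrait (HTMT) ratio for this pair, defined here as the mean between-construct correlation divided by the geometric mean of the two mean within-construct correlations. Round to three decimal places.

0.610

Mean heterotrait r = 3.50/9 = 0.3889.
Mean within-NFC = 2.00/3 = 0.6667; mean within-Rum = 1.83/3 = 0.6100.
Geometric mean = √(0.6667 × 0.6100) = 0.6377.
HTMT = 0.3889 / 0.6377 = 0.610.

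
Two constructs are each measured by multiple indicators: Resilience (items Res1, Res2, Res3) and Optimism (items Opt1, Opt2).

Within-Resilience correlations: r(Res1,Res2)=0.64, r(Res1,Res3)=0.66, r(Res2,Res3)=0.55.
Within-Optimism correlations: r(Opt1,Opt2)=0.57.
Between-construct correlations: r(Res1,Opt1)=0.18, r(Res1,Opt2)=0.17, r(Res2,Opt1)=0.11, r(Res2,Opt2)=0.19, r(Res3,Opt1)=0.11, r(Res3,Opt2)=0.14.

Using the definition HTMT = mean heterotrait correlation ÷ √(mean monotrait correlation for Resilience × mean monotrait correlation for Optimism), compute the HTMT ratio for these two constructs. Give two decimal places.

Mean heterotrait r = 0.90/6 = 0.1500.
Mean within-Res = 1.85/3 = 0.6167; mean within-Opt = 0.57/1 = 0.5700.
Geometric mean = √(0.6167 × 0.5700) = 0.5929.
HTMT = 0.1500 / 0.5929 = 0.25.

0.25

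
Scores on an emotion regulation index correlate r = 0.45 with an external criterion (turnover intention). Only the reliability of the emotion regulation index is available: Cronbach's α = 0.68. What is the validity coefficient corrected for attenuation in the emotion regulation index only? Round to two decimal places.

0.55

Single correction: r_c = r_obs / √r_xx = 0.45 / √0.68 = 0.45 / 0.8246 ≈ 0.55.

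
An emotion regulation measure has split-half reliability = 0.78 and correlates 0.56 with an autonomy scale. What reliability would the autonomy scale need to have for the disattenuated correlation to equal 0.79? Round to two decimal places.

r_true = r_obs / √(r_xx · r_yy) ⇒ 0.79 = 0.56 / √(0.78 · r_yy).
√(0.78 · r_yy) = 0.56 / 0.79 = 0.7089; 0.78 · r_yy = 0.5025; r_yy = 0.5025 / 0.78 ≈ 0.64.

0.64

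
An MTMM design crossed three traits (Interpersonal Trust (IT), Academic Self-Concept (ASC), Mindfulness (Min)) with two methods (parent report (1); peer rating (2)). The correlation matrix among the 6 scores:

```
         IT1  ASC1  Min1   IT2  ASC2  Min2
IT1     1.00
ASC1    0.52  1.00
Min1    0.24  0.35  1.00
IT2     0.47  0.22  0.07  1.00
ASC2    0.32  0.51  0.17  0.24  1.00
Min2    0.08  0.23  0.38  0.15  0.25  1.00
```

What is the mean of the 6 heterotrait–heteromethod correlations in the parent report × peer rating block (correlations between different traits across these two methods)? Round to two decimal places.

0.18

HTHM values (method 1 × method 2): 0.32, 0.08, 0.22, 0.23, 0.07, 0.17; mean = 1.09/6 = 0.18.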